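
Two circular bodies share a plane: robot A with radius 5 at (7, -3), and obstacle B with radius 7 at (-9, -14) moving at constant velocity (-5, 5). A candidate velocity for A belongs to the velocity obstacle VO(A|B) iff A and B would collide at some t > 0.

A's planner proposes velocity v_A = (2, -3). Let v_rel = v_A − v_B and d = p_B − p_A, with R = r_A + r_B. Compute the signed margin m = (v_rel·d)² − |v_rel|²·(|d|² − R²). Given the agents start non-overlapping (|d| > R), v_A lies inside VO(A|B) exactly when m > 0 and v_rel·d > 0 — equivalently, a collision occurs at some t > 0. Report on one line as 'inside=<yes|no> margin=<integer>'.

d = (-16, -11),  |d|² = 377;  R = 5+7 = 12,  c = 377−12² = 233
v_rel = (7, -8),  |v_rel|² = 113;  v_rel·d = (7)·(-16) + (-8)·(-11) = -24
113·t² + 48·t + 233 = 0  ⇒  m = (-24)² − 113·233 = -25753
m = -25753 < 0,  v_rel·d = -24 < 0  ⇒  outside

inside=no margin=-25753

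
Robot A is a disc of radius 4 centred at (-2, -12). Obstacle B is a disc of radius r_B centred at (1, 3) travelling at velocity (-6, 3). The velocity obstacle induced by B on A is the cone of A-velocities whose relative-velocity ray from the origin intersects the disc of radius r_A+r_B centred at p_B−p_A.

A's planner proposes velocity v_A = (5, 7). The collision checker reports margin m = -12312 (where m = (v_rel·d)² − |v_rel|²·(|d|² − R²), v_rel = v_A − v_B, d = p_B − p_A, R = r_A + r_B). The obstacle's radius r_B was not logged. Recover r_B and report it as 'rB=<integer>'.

m = -12312
d = (3, 15);  v_rel = (11, 4),  |v_rel|² = 137
v_rel×d = (11)·(15) − (4)·(3) = 153
since m = R²·137 − 153²:  R² = (23409 + -12312) / 137 = 81
R = √81 = 9  ⇒  r_B = 9 − 4 = 5

rB=5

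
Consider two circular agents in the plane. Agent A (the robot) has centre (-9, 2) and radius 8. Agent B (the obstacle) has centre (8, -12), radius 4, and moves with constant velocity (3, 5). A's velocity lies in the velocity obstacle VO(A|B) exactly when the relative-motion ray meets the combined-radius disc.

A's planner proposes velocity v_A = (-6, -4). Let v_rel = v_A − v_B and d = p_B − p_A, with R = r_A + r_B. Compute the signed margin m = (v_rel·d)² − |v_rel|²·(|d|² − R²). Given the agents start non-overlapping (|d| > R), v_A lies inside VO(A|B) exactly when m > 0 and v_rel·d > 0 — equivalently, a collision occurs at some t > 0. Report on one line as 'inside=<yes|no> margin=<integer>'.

d = (17, -14),  |d|² = 485;  R = 8+4 = 12,  c = 485−12² = 341
v_rel = (-9, -9),  |v_rel|² = 162;  v_rel·d = (-9)·(17) + (-9)·(-14) = -27
162·t² + 54·t + 341 = 0  ⇒  m = (-27)² − 162·341 = -54513
m = -54513 < 0,  v_rel·d = -27 < 0  ⇒  outside

inside=no margin=-54513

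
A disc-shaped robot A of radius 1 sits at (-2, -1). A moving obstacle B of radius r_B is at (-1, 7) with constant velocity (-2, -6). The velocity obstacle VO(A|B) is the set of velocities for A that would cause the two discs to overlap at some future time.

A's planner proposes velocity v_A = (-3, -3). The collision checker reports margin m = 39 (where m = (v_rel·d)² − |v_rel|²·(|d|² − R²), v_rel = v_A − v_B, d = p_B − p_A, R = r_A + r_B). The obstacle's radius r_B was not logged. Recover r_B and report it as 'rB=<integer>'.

m = 39
d = (1, 8);  v_rel = (-1, 3),  |v_rel|² = 10
v_rel×d = (-1)·(8) − (3)·(1) = -11
since m = R²·10 − (-11)²:  R² = (121 + 39) / 10 = 16
R = √16 = 4  ⇒  r_B = 4 − 1 = 3

rB=3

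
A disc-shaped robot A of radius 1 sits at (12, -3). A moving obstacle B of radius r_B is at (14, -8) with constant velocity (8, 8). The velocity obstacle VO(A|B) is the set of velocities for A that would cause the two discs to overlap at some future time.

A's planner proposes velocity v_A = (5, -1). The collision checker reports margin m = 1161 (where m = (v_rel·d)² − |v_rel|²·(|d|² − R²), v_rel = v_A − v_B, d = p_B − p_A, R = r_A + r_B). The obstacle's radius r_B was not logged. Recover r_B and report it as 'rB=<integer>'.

m = 1161
d = (2, -5);  v_rel = (-3, -9),  |v_rel|² = 90
v_rel×d = (-3)·(-5) − (-9)·(2) = 33
since m = R²·90 − 33²:  R² = (1089 + 1161) / 90 = 25
R = √25 = 5  ⇒  r_B = 5 − 1 = 4

rB=4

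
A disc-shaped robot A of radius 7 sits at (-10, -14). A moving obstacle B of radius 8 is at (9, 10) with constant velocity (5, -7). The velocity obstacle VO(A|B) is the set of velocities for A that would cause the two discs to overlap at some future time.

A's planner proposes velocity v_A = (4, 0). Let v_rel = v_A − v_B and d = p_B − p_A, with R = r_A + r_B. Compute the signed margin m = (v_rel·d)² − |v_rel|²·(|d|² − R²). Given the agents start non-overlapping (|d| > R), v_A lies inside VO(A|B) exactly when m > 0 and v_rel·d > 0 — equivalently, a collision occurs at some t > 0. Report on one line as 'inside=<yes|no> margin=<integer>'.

d = (19, 24),  |d|² = 937;  R = 7+8 = 15,  c = 937−15² = 712
v_rel = (-1, 7),  |v_rel|² = 50;  v_rel·d = (-1)·(19) + (7)·(24) = 149
50·t² − 298·t + 712 = 0  ⇒  m = 149² − 50·712 = -13399
m = -13399 < 0,  v_rel·d = 149 > 0  ⇒  outside

inside=no margin=-13399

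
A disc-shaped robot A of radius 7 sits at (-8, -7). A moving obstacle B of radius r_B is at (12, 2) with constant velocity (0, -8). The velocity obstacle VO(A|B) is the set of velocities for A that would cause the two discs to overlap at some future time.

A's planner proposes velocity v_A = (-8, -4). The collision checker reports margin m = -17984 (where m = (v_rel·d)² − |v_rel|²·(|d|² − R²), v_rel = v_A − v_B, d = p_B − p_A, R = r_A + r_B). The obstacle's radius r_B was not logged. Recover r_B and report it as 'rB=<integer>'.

m = -17984
d = (20, 9);  v_rel = (-8, 4),  |v_rel|² = 80
v_rel×d = (-8)·(9) − (4)·(20) = -152
since m = R²·80 − (-152)²:  R² = (23104 + -17984) / 80 = 64
R = √64 = 8  ⇒  r_B = 8 − 7 = 1

rB=1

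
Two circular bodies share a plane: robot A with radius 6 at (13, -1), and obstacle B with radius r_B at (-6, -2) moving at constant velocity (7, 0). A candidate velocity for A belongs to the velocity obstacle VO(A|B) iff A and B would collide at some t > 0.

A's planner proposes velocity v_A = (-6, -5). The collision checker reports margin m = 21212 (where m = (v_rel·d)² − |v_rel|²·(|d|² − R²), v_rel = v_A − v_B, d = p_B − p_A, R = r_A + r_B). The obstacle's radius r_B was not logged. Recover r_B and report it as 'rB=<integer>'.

m = 21212
d = (-19, -1);  v_rel = (-13, -5),  |v_rel|² = 194
v_rel×d = (-13)·(-1) − (-5)·(-19) = -82
since m = R²·194 − (-82)²:  R² = (6724 + 21212) / 194 = 144
R = √144 = 12  ⇒  r_B = 12 − 6 = 6

rB=6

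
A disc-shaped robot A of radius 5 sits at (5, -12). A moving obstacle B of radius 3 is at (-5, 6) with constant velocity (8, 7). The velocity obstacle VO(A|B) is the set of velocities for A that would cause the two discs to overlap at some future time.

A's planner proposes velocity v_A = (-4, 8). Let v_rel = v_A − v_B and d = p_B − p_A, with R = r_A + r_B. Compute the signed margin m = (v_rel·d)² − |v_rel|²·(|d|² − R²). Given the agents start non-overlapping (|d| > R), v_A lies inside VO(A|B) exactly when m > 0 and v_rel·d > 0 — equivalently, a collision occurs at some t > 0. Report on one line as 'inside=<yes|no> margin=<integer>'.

d = (-10, 18),  |d|² = 424;  R = 5+3 = 8,  c = 424−8² = 360
v_rel = (-12, 1),  |v_rel|² = 145;  v_rel·d = (-12)·(-10) + (1)·(18) = 138
145·t² − 276·t + 360 = 0  ⇒  m = 138² − 145·360 = -33156
m = -33156 < 0,  v_rel·d = 138 > 0  ⇒  outside

inside=no margin=-33156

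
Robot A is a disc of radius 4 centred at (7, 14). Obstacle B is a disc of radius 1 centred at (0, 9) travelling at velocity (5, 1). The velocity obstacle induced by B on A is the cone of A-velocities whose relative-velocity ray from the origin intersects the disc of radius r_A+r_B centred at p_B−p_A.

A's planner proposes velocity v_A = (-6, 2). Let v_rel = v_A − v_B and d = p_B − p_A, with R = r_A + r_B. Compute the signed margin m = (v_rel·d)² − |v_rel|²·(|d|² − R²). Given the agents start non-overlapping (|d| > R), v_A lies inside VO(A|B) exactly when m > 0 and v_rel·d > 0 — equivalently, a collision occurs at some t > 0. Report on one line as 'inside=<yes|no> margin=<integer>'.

d = (-7, -5),  |d|² = 74;  R = 4+1 = 5,  c = 74−5² = 49
v_rel = (-11, 1),  |v_rel|² = 122;  v_rel·d = (-11)·(-7) + (1)·(-5) = 72
122·t² − 144·t + 49 = 0  ⇒  m = 72² − 122·49 = -794
m = -794 < 0,  v_rel·d = 72 > 0  ⇒  outside

inside=no margin=-794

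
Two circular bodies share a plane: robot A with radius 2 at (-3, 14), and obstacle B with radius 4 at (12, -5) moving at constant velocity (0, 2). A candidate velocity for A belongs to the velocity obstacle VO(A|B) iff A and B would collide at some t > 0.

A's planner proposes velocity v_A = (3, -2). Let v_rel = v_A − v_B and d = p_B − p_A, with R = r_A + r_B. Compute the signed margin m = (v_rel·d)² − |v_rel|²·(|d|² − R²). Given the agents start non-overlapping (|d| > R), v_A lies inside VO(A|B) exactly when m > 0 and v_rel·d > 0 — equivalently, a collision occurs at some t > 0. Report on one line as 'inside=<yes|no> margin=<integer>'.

d = (15, -19),  |d|² = 586;  R = 2+4 = 6,  c = 586−6² = 550
v_rel = (3, -4),  |v_rel|² = 25;  v_rel·d = (3)·(15) + (-4)·(-19) = 121
25·t² − 242·t + 550 = 0  ⇒  m = 121² − 25·550 = 891
m = 891 > 0,  v_rel·d = 121 > 0  ⇒  inside

inside=yes margin=891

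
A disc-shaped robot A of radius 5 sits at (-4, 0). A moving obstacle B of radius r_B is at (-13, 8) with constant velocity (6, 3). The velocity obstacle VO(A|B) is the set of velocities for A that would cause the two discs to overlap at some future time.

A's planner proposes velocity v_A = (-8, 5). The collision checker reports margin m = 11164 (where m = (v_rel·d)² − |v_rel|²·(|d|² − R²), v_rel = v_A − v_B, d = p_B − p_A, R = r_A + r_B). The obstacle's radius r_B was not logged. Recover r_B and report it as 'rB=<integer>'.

m = 11164
d = (-9, 8);  v_rel = (-14, 2),  |v_rel|² = 200
v_rel×d = (-14)·(8) − (2)·(-9) = -94
since m = R²·200 − (-94)²:  R² = (8836 + 11164) / 200 = 100
R = √100 = 10  ⇒  r_B = 10 − 5 = 5

rB=5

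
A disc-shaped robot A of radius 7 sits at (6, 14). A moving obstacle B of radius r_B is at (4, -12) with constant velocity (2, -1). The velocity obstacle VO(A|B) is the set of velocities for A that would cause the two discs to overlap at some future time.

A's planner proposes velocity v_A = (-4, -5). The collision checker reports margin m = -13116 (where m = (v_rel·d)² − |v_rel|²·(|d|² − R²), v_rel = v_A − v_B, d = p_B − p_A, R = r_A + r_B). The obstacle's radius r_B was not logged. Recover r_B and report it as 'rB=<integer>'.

m = -13116
d = (-2, -26);  v_rel = (-6, -4),  |v_rel|² = 52
v_rel×d = (-6)·(-26) − (-4)·(-2) = 148
since m = R²·52 − 148²:  R² = (21904 + -13116) / 52 = 169
R = √169 = 13  ⇒  r_B = 13 − 7 = 6

rB=6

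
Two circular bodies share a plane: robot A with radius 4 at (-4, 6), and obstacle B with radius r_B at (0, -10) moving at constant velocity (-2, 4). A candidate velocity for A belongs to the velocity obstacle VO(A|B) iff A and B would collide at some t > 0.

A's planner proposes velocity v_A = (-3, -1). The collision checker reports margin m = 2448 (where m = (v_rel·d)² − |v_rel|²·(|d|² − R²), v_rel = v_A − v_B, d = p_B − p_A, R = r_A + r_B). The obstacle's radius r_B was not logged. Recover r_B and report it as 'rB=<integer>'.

m = 2448
d = (4, -16);  v_rel = (-1, -5),  |v_rel|² = 26
v_rel×d = (-1)·(-16) − (-5)·(4) = 36
since m = R²·26 − 36²:  R² = (1296 + 2448) / 26 = 144
R = √144 = 12  ⇒  r_B = 12 − 4 = 8

rB=8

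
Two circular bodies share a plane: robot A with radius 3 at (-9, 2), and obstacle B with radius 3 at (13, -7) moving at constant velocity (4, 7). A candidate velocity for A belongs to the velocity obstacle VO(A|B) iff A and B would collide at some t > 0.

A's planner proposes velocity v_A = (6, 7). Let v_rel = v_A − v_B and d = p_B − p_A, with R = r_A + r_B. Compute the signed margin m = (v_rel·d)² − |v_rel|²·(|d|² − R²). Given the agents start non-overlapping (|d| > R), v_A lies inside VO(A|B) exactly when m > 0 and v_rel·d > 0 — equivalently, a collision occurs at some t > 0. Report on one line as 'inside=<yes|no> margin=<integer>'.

d = (22, -9),  |d|² = 565;  R = 3+3 = 6,  c = 565−6² = 529
v_rel = (2, 0),  |v_rel|² = 4;  v_rel·d = (2)·(22) + (0)·(-9) = 44
4·t² − 88·t + 529 = 0  ⇒  m = 44² − 4·529 = -180
m = -180 < 0,  v_rel·d = 44 > 0  ⇒  outside

inside=no margin=-180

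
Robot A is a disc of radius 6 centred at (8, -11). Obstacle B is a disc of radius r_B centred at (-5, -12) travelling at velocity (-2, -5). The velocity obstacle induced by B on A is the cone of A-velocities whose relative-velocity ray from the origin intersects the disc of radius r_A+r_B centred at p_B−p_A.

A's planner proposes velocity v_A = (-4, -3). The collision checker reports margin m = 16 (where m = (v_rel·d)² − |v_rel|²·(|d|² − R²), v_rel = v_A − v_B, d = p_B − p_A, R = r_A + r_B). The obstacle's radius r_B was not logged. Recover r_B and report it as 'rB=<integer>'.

m = 16
d = (-13, -1);  v_rel = (-2, 2),  |v_rel|² = 8
v_rel×d = (-2)·(-1) − (2)·(-13) = 28
since m = R²·8 − 28²:  R² = (784 + 16) / 8 = 100
R = √100 = 10  ⇒  r_B = 10 − 6 = 4

rB=4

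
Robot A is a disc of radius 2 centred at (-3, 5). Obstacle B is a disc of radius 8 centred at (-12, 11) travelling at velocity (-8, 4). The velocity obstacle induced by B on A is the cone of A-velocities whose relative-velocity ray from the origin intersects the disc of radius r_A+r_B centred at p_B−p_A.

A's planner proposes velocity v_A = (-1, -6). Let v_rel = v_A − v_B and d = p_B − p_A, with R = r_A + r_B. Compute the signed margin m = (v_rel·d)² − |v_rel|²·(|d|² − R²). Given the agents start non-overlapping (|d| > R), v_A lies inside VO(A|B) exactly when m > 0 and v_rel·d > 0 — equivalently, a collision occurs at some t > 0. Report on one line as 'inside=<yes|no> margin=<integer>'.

d = (-9, 6),  |d|² = 117;  R = 2+8 = 10,  c = 117−10² = 17
v_rel = (7, -10),  |v_rel|² = 149;  v_rel·d = (7)·(-9) + (-10)·(6) = -123
149·t² + 246·t + 17 = 0  ⇒  m = (-123)² − 149·17 = 12596
m = 12596 > 0,  v_rel·d = -123 < 0  ⇒  outside

inside=no margin=12596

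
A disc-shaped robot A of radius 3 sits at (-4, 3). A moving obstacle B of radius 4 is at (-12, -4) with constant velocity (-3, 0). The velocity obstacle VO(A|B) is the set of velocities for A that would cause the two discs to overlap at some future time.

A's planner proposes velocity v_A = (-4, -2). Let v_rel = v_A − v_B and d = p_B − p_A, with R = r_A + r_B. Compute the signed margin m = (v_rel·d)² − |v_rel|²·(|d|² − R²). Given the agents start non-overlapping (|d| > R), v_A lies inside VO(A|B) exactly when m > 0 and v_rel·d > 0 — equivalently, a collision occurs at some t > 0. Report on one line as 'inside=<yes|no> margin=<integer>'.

d = (-8, -7),  |d|² = 113;  R = 3+4 = 7,  c = 113−7² = 64
v_rel = (-1, -2),  |v_rel|² = 5;  v_rel·d = (-1)·(-8) + (-2)·(-7) = 22
5·t² − 44·t + 64 = 0  ⇒  m = 22² − 5·64 = 164
m = 164 > 0,  v_rel·d = 22 > 0  ⇒  inside

inside=yes margin=164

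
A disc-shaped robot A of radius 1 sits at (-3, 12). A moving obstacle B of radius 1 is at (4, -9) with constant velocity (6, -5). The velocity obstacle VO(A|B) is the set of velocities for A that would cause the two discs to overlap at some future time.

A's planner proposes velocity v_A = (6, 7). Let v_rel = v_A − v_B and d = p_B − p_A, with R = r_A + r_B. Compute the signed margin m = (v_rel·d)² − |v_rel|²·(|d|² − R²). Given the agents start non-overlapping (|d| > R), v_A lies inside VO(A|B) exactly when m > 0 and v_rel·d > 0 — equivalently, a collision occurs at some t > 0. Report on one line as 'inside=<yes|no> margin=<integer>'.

d = (7, -21),  |d|² = 490;  R = 1+1 = 2,  c = 490−2² = 486
v_rel = (0, 12),  |v_rel|² = 144;  v_rel·d = (0)·(7) + (12)·(-21) = -252
144·t² + 504·t + 486 = 0  ⇒  m = (-252)² − 144·486 = -6480
m = -6480 < 0,  v_rel·d = -252 < 0  ⇒  outside

inside=no margin=-6480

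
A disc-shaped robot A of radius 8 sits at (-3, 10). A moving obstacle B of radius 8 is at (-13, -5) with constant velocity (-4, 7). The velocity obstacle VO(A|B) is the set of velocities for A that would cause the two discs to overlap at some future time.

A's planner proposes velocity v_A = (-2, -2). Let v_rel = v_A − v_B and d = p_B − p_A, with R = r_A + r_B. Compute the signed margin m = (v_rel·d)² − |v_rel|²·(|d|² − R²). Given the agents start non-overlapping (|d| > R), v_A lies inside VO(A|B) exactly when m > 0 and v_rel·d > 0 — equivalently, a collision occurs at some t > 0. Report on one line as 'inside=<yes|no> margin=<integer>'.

d = (-10, -15),  |d|² = 325;  R = 8+8 = 16,  c = 325−16² = 69
v_rel = (2, -9),  |v_rel|² = 85;  v_rel·d = (2)·(-10) + (-9)·(-15) = 115
85·t² − 230·t + 69 = 0  ⇒  m = 115² − 85·69 = 7360
m = 7360 > 0,  v_rel·d = 115 > 0  ⇒  inside

inside=yes margin=7360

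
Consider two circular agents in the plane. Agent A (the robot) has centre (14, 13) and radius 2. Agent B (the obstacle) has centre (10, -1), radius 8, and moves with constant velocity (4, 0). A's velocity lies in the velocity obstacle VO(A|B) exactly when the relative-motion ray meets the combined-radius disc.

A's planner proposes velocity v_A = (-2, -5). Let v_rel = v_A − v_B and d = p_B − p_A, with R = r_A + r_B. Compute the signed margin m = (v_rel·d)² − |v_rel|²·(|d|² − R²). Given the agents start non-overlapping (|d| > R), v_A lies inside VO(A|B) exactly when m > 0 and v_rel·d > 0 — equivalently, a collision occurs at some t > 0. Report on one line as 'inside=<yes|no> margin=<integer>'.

d = (-4, -14),  |d|² = 212;  R = 2+8 = 10,  c = 212−10² = 112
v_rel = (-6, -5),  |v_rel|² = 61;  v_rel·d = (-6)·(-4) + (-5)·(-14) = 94
61·t² − 188·t + 112 = 0  ⇒  m = 94² − 61·112 = 2004
m = 2004 > 0,  v_rel·d = 94 > 0  ⇒  inside

inside=yes margin=2004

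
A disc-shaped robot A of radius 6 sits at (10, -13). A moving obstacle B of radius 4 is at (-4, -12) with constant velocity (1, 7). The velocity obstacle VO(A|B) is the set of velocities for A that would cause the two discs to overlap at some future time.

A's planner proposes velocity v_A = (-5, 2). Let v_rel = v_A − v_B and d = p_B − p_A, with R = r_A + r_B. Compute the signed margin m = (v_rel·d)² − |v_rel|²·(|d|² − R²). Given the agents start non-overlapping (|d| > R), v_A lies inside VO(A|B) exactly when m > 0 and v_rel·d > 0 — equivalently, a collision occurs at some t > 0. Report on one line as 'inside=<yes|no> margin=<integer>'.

d = (-14, 1),  |d|² = 197;  R = 6+4 = 10,  c = 197−10² = 97
v_rel = (-6, -5),  |v_rel|² = 61;  v_rel·d = (-6)·(-14) + (-5)·(1) = 79
61·t² − 158·t + 97 = 0  ⇒  m = 79² − 61·97 = 324
m = 324 > 0,  v_rel·d = 79 > 0  ⇒  inside

inside=yes margin=324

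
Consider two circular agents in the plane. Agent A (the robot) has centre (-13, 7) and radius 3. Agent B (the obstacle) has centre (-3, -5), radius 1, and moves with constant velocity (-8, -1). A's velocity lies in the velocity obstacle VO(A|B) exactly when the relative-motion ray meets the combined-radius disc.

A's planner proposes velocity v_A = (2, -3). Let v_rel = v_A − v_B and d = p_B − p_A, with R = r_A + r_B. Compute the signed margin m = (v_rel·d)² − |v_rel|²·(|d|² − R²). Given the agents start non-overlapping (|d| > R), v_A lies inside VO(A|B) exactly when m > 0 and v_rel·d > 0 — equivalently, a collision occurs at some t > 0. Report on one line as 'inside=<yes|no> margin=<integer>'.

d = (10, -12),  |d|² = 244;  R = 3+1 = 4,  c = 244−4² = 228
v_rel = (10, -2),  |v_rel|² = 104;  v_rel·d = (10)·(10) + (-2)·(-12) = 124
104·t² − 248·t + 228 = 0  ⇒  m = 124² − 104·228 = -8336
m = -8336 < 0,  v_rel·d = 124 > 0  ⇒  outside

inside=no margin=-8336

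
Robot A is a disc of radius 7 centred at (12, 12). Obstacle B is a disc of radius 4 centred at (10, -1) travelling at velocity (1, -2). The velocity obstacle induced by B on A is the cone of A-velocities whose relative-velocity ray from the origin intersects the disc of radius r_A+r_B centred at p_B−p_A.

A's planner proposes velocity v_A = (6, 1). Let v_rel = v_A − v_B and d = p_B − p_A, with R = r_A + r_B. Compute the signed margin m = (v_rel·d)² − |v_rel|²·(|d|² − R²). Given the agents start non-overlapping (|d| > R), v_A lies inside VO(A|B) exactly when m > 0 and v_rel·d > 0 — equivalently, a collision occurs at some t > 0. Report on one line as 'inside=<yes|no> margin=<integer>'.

d = (-2, -13),  |d|² = 173;  R = 7+4 = 11,  c = 173−11² = 52
v_rel = (5, 3),  |v_rel|² = 34;  v_rel·d = (5)·(-2) + (3)·(-13) = -49
34·t² + 98·t + 52 = 0  ⇒  m = (-49)² − 34·52 = 633
m = 633 > 0,  v_rel·d = -49 < 0  ⇒  outside

inside=no margin=633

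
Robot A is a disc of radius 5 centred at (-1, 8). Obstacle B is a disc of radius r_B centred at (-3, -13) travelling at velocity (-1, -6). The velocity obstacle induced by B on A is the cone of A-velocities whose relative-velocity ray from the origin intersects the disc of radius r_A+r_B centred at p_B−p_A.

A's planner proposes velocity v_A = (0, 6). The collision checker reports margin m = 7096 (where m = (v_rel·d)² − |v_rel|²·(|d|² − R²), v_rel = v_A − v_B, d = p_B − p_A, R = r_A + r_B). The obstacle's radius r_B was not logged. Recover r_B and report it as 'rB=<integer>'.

m = 7096
d = (-2, -21);  v_rel = (1, 12),  |v_rel|² = 145
v_rel×d = (1)·(-21) − (12)·(-2) = 3
since m = R²·145 − 3²:  R² = (9 + 7096) / 145 = 49
R = √49 = 7  ⇒  r_B = 7 − 5 = 2

rB=2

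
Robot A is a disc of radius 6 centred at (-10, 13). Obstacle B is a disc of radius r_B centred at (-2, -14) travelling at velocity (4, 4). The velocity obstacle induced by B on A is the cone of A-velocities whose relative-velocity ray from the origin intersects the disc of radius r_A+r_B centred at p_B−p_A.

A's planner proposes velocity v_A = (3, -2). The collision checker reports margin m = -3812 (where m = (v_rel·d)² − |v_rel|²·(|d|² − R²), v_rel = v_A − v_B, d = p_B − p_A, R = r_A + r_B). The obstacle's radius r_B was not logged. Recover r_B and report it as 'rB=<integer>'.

m = -3812
d = (8, -27);  v_rel = (-1, -6),  |v_rel|² = 37
v_rel×d = (-1)·(-27) − (-6)·(8) = 75
since m = R²·37 − 75²:  R² = (5625 + -3812) / 37 = 49
R = √49 = 7  ⇒  r_B = 7 − 6 = 1

rB=1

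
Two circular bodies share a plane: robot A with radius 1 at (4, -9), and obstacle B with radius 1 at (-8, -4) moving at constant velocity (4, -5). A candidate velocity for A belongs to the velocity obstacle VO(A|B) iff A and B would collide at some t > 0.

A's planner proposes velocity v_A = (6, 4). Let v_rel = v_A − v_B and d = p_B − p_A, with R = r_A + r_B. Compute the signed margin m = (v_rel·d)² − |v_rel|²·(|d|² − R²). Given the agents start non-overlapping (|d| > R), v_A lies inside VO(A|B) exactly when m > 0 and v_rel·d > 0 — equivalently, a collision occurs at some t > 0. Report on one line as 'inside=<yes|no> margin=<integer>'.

d = (-12, 5),  |d|² = 169;  R = 1+1 = 2,  c = 169−2² = 165
v_rel = (2, 9),  |v_rel|² = 85;  v_rel·d = (2)·(-12) + (9)·(5) = 21
85·t² − 42·t + 165 = 0  ⇒  m = 21² − 85·165 = -13584
m = -13584 < 0,  v_rel·d = 21 > 0  ⇒  outside

inside=no margin=-13584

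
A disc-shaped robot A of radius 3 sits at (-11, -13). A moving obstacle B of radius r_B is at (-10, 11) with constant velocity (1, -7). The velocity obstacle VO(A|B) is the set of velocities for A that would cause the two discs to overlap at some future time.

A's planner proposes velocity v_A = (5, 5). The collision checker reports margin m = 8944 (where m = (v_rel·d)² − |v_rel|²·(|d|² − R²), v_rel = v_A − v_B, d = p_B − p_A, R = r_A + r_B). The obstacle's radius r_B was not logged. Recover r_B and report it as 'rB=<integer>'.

m = 8944
d = (1, 24);  v_rel = (4, 12),  |v_rel|² = 160
v_rel×d = (4)·(24) − (12)·(1) = 84
since m = R²·160 − 84²:  R² = (7056 + 8944) / 160 = 100
R = √100 = 10  ⇒  r_B = 10 − 3 = 7

rB=7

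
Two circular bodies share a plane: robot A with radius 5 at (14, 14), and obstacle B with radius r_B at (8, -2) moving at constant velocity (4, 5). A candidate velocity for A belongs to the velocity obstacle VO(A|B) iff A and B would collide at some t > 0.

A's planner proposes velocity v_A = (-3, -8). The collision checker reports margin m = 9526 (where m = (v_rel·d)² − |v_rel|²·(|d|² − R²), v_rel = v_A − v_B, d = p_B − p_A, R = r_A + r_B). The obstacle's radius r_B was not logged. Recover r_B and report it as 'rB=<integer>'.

m = 9526
d = (-6, -16);  v_rel = (-7, -13),  |v_rel|² = 218
v_rel×d = (-7)·(-16) − (-13)·(-6) = 34
since m = R²·218 − 34²:  R² = (1156 + 9526) / 218 = 49
R = √49 = 7  ⇒  r_B = 7 − 5 = 2

rB=2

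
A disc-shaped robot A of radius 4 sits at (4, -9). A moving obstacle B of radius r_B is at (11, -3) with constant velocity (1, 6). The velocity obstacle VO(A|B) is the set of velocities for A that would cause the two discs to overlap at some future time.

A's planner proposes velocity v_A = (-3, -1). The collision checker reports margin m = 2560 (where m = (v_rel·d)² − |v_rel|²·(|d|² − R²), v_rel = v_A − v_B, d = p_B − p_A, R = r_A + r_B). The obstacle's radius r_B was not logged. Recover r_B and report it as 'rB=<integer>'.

m = 2560
d = (7, 6);  v_rel = (-4, -7),  |v_rel|² = 65
v_rel×d = (-4)·(6) − (-7)·(7) = 25
since m = R²·65 − 25²:  R² = (625 + 2560) / 65 = 49
R = √49 = 7  ⇒  r_B = 7 − 4 = 3

rB=3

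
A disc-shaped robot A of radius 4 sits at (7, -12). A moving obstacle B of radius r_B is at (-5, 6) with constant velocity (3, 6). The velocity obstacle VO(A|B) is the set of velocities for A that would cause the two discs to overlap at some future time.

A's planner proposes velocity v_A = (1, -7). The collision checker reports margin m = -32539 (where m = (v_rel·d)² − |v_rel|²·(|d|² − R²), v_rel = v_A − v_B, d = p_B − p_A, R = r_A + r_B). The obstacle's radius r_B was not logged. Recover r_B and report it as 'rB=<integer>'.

m = -32539
d = (-12, 18);  v_rel = (-2, -13),  |v_rel|² = 173
v_rel×d = (-2)·(18) − (-13)·(-12) = -192
since m = R²·173 − (-192)²:  R² = (36864 + -32539) / 173 = 25
R = √25 = 5  ⇒  r_B = 5 − 4 = 1

rB=1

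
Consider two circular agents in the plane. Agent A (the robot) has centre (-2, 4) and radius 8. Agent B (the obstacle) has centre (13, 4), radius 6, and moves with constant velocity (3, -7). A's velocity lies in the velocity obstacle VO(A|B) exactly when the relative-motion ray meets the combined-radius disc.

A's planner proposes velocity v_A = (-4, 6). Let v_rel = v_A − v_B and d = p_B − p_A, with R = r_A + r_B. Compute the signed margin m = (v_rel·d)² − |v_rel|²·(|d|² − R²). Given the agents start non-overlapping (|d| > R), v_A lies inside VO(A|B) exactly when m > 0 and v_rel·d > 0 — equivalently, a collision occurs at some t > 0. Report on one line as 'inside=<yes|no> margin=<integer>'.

d = (15, 0),  |d|² = 225;  R = 8+6 = 14,  c = 225−14² = 29
v_rel = (-7, 13),  |v_rel|² = 218;  v_rel·d = (-7)·(15) + (13)·(0) = -105
218·t² + 210·t + 29 = 0  ⇒  m = (-105)² − 218·29 = 4703
m = 4703 > 0,  v_rel·d = -105 < 0  ⇒  outside

inside=no margin=4703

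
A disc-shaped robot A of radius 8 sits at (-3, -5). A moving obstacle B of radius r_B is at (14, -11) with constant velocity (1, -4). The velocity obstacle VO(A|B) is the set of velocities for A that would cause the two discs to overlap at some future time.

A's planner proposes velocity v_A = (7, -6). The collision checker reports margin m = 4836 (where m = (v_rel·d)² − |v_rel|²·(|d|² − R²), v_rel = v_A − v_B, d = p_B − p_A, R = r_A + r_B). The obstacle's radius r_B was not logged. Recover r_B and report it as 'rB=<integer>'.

m = 4836
d = (17, -6);  v_rel = (6, -2),  |v_rel|² = 40
v_rel×d = (6)·(-6) − (-2)·(17) = -2
since m = R²·40 − (-2)²:  R² = (4 + 4836) / 40 = 121
R = √121 = 11  ⇒  r_B = 11 − 8 = 3

rB=3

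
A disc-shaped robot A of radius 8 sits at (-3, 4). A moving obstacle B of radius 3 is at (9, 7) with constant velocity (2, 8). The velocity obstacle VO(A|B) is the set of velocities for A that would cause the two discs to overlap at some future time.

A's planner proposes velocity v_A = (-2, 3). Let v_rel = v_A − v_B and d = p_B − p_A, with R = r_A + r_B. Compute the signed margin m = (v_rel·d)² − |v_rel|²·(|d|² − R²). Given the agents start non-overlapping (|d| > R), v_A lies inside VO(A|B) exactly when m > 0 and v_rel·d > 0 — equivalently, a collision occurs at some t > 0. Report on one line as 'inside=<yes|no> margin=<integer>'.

d = (12, 3),  |d|² = 153;  R = 8+3 = 11,  c = 153−11² = 32
v_rel = (-4, -5),  |v_rel|² = 41;  v_rel·d = (-4)·(12) + (-5)·(3) = -63
41·t² + 126·t + 32 = 0  ⇒  m = (-63)² − 41·32 = 2657
m = 2657 > 0,  v_rel·d = -63 < 0  ⇒  outside

inside=no margin=2657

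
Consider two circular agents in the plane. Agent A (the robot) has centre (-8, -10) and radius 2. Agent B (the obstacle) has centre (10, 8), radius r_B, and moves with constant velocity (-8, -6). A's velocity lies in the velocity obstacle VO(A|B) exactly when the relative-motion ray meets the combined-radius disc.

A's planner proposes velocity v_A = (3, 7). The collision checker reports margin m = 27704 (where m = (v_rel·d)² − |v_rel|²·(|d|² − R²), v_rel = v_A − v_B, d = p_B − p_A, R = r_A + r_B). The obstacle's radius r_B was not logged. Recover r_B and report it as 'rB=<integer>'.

m = 27704
d = (18, 18);  v_rel = (11, 13),  |v_rel|² = 290
v_rel×d = (11)·(18) − (13)·(18) = -36
since m = R²·290 − (-36)²:  R² = (1296 + 27704) / 290 = 100
R = √100 = 10  ⇒  r_B = 10 − 2 = 8

rB=8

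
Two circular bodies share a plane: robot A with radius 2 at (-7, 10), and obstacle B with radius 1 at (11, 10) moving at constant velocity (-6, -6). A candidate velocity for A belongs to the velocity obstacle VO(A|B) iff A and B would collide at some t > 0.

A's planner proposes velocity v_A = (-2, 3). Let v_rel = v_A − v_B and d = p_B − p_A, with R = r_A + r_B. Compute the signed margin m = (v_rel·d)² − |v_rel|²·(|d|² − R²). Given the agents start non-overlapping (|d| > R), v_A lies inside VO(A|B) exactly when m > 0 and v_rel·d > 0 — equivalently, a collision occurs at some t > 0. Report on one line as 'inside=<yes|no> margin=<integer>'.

d = (18, 0),  |d|² = 324;  R = 2+1 = 3,  c = 324−3² = 315
v_rel = (4, 9),  |v_rel|² = 97;  v_rel·d = (4)·(18) + (9)·(0) = 72
97·t² − 144·t + 315 = 0  ⇒  m = 72² − 97·315 = -25371
m = -25371 < 0,  v_rel·d = 72 > 0  ⇒  outside

inside=no margin=-25371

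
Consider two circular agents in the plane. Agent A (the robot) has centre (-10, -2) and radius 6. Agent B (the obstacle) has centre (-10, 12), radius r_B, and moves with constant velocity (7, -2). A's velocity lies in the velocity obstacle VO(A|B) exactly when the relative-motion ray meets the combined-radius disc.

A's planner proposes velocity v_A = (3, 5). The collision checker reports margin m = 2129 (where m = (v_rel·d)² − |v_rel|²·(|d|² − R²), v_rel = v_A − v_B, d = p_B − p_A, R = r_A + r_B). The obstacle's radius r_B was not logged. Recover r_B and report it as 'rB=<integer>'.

m = 2129
d = (0, 14);  v_rel = (-4, 7),  |v_rel|² = 65
v_rel×d = (-4)·(14) − (7)·(0) = -56
since m = R²·65 − (-56)²:  R² = (3136 + 2129) / 65 = 81
R = √81 = 9  ⇒  r_B = 9 − 6 = 3

rB=3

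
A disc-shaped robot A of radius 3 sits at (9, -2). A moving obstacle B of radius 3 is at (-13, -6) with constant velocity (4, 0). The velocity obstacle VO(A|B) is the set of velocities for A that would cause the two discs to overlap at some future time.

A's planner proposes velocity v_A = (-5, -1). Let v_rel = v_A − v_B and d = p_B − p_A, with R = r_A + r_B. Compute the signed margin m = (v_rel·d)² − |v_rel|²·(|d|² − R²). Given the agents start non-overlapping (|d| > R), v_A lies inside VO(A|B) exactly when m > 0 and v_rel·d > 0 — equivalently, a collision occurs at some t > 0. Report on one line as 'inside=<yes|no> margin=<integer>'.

d = (-22, -4),  |d|² = 500;  R = 3+3 = 6,  c = 500−6² = 464
v_rel = (-9, -1),  |v_rel|² = 82;  v_rel·d = (-9)·(-22) + (-1)·(-4) = 202
82·t² − 404·t + 464 = 0  ⇒  m = 202² − 82·464 = 2756
m = 2756 > 0,  v_rel·d = 202 > 0  ⇒  inside

inside=yes margin=2756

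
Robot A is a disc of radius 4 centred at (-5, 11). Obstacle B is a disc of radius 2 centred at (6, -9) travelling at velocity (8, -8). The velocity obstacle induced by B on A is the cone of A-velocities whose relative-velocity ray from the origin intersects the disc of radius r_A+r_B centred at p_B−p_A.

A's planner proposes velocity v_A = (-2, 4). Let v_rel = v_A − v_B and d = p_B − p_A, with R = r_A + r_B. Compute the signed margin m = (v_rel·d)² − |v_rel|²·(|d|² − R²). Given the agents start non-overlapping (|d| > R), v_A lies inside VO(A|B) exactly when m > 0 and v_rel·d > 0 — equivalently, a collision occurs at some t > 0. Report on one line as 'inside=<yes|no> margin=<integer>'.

d = (11, -20),  |d|² = 521;  R = 4+2 = 6,  c = 521−6² = 485
v_rel = (-10, 12),  |v_rel|² = 244;  v_rel·d = (-10)·(11) + (12)·(-20) = -350
244·t² + 700·t + 485 = 0  ⇒  m = (-350)² − 244·485 = 4160
m = 4160 > 0,  v_rel·d = -350 < 0  ⇒  outside

inside=no margin=4160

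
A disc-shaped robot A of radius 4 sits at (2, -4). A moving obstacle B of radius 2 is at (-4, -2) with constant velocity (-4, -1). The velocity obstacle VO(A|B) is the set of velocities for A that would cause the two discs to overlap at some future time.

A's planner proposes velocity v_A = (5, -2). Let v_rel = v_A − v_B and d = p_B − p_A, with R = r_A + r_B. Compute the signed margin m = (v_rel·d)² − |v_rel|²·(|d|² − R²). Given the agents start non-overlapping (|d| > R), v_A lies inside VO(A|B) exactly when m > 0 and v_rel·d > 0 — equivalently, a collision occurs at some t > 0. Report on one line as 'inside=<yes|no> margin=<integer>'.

d = (-6, 2),  |d|² = 40;  R = 4+2 = 6,  c = 40−6² = 4
v_rel = (9, -1),  |v_rel|² = 82;  v_rel·d = (9)·(-6) + (-1)·(2) = -56
82·t² + 112·t + 4 = 0  ⇒  m = (-56)² − 82·4 = 2808
m = 2808 > 0,  v_rel·d = -56 < 0  ⇒  outside

inside=no margin=2808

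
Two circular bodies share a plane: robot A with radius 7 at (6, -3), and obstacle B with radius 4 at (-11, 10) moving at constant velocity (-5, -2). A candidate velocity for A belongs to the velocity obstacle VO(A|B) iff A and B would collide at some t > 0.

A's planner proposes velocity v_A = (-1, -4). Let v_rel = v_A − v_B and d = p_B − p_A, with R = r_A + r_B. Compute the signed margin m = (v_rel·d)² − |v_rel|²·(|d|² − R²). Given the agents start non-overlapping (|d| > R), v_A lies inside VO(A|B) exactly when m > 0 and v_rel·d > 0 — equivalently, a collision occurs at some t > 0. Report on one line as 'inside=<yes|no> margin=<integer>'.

d = (-17, 13),  |d|² = 458;  R = 7+4 = 11,  c = 458−11² = 337
v_rel = (4, -2),  |v_rel|² = 20;  v_rel·d = (4)·(-17) + (-2)·(13) = -94
20·t² + 188·t + 337 = 0  ⇒  m = (-94)² − 20·337 = 2096
m = 2096 > 0,  v_rel·d = -94 < 0  ⇒  outside

inside=no margin=2096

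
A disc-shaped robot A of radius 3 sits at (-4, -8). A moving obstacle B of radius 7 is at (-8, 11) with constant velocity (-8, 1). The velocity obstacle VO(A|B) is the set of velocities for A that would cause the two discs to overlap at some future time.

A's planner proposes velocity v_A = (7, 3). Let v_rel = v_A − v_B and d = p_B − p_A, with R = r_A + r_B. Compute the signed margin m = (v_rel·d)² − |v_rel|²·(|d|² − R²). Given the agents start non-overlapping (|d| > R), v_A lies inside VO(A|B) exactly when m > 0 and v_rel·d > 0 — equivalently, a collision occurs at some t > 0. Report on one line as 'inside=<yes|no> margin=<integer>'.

d = (-4, 19),  |d|² = 377;  R = 3+7 = 10,  c = 377−10² = 277
v_rel = (15, 2),  |v_rel|² = 229;  v_rel·d = (15)·(-4) + (2)·(19) = -22
229·t² + 44·t + 277 = 0  ⇒  m = (-22)² − 229·277 = -62949
m = -62949 < 0,  v_rel·d = -22 < 0  ⇒  outside

inside=no margin=-62949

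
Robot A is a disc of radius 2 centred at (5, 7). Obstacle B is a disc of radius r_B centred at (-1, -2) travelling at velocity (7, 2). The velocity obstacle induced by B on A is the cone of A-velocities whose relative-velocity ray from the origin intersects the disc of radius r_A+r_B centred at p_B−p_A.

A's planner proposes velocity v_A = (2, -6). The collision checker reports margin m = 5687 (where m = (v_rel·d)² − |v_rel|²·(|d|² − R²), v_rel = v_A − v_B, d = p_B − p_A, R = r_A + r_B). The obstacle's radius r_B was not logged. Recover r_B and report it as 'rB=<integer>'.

m = 5687
d = (-6, -9);  v_rel = (-5, -8),  |v_rel|² = 89
v_rel×d = (-5)·(-9) − (-8)·(-6) = -3
since m = R²·89 − (-3)²:  R² = (9 + 5687) / 89 = 64
R = √64 = 8  ⇒  r_B = 8 − 2 = 6

rB=6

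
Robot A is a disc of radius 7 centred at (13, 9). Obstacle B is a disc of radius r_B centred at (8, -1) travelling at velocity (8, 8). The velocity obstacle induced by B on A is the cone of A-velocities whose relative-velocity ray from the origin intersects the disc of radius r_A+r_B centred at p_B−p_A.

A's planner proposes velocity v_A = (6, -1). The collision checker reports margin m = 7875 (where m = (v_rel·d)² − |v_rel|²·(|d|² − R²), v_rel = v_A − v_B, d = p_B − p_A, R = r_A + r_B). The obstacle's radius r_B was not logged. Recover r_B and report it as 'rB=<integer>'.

m = 7875
d = (-5, -10);  v_rel = (-2, -9),  |v_rel|² = 85
v_rel×d = (-2)·(-10) − (-9)·(-5) = -25
since m = R²·85 − (-25)²:  R² = (625 + 7875) / 85 = 100
R = √100 = 10  ⇒  r_B = 10 − 7 = 3

rB=3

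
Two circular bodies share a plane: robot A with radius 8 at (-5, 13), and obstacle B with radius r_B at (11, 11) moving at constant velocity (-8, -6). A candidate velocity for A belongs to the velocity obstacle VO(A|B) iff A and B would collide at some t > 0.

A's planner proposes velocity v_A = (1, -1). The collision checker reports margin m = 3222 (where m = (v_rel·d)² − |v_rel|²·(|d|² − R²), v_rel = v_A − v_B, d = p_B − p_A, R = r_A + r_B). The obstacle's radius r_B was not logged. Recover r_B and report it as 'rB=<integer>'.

m = 3222
d = (16, -2);  v_rel = (9, 5),  |v_rel|² = 106
v_rel×d = (9)·(-2) − (5)·(16) = -98
since m = R²·106 − (-98)²:  R² = (9604 + 3222) / 106 = 121
R = √121 = 11  ⇒  r_B = 11 − 8 = 3

rB=3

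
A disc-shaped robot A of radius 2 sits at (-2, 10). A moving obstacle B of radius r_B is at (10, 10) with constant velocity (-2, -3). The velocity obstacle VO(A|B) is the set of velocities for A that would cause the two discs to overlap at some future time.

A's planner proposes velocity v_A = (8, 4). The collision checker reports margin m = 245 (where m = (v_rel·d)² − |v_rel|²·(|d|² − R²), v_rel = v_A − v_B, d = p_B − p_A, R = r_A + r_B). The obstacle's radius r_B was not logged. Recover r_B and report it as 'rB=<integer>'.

m = 245
d = (12, 0);  v_rel = (10, 7),  |v_rel|² = 149
v_rel×d = (10)·(0) − (7)·(12) = -84
since m = R²·149 − (-84)²:  R² = (7056 + 245) / 149 = 49
R = √49 = 7  ⇒  r_B = 7 − 2 = 5

rB=5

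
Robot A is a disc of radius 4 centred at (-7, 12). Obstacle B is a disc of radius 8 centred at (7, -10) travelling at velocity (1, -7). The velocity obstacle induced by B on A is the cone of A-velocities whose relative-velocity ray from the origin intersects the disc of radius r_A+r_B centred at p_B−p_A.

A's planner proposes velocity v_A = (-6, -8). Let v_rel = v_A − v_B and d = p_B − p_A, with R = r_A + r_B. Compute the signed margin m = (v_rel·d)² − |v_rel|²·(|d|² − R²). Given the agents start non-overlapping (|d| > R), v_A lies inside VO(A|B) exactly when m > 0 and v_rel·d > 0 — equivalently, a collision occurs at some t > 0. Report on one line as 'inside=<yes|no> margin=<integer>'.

d = (14, -22),  |d|² = 680;  R = 4+8 = 12,  c = 680−12² = 536
v_rel = (-7, -1),  |v_rel|² = 50;  v_rel·d = (-7)·(14) + (-1)·(-22) = -76
50·t² + 152·t + 536 = 0  ⇒  m = (-76)² − 50·536 = -21024
m = -21024 < 0,  v_rel·d = -76 < 0  ⇒  outside

inside=no margin=-21024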